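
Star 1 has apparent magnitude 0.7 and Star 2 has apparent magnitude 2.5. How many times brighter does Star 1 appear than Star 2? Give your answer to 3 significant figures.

Δm = 0.7 − (2.5) = -1.8
Flux ratio = 10^(−0.4 Δm) = 10^(−0.4 × -1.8) = 10^0.720 = 5.248

5.25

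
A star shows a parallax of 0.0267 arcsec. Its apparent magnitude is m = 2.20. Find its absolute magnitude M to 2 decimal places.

d = 1/p = 1/0.0267″ = 37.45 pc
5 log₁₀(d/10 pc) = 5 log₁₀(37.45) − 5 = 2.867
M = m − 5 log₁₀(d/10) = 2.20 − 2.867 = -0.667

M ≈ -0.67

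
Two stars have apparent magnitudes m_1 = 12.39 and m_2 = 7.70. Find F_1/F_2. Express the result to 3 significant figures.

Magnitude difference = 4.69
Flux ratio = 10^(−0.4 Δm) = 10^(−0.4 × 4.69) = 10^-1.876 = 0.01330

F_1/F_2 ≈ 0.0133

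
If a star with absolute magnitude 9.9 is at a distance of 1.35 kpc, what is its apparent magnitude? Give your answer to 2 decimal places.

m ≈ 20.55

d = 1.35 kpc = 1350 pc
m = M + 5 log₁₀ d − 5 = 9.9 + 5·3.1303 − 5 = 20.552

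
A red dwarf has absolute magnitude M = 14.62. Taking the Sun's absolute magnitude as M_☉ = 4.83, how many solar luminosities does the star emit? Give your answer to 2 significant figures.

M − M_☉ = 14.62 − 4.83 = 9.790
L/L_☉ = 10^(−0.4 (M − M_☉)) = 10^-3.916 = 1.213×10^-4

L/L_☉ ≈ 1.2×10^-4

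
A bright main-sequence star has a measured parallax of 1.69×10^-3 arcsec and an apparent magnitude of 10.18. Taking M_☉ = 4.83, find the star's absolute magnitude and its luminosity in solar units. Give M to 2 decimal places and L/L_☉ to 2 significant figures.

d = 1/p = 1/1.69×10^-3″ = 591.7 pc
M = m − 5 log₁₀ d + 5 = 10.18 − 5·2.7721 + 5 = 1.319
M − M_☉ = 1.319 − 4.83 = -3.511
L/L_☉ = 10^(−0.4 × -3.511) = 25.36

M ≈ 1.32; L/L_☉ ≈ 25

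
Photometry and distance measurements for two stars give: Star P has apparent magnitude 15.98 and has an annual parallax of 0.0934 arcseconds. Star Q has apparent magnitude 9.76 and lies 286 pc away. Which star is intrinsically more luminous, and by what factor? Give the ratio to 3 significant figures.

Star P: d = 1/p = 1/0.0934″ = 10.71 pc
Star P: M = m − 5 log₁₀ d + 5 = 15.98 − 5·1.0297 + 5 = 15.832
Star Q: M = m − 5 log₁₀ d + 5 = 9.76 − 5·2.4564 + 5 = 2.478
ΔM = M_P − M_Q = 15.832 − (2.478) = 13.354; smaller M is more luminous → Star Q.
L ratio = 10^(0.4 |ΔM|) = 10^5.341 = 219500

Star Q is more luminous, by a factor of 219000.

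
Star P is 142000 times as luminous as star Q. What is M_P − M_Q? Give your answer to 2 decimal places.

Pogson: ΔM = −2.5 log₁₀(ratio) = −2.5 log₁₀(142000) = −2.5 × 5.1523 = -12.881
Star P is brighter, so it has the smaller magnitude: the difference is negative.

M_P − M_Q ≈ -12.88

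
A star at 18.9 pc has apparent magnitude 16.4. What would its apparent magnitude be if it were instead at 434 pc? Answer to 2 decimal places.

m ≈ 23.21

Flux ∝ 1/d², so Δm = 5 log₁₀(d₂/d₁) = 5 log₁₀(434/18.9) = 6.805
m₂ = m₁ + Δm = 16.4 + (6.805) = 23.205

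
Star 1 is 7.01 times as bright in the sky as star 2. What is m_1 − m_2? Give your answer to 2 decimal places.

Pogson: Δm = −2.5 log₁₀(ratio) = −2.5 log₁₀(7.01) = −2.5 × 0.8457 = -2.114
Star 1 is brighter, so it has the smaller magnitude: the difference is negative.

m_1 − m_2 ≈ -2.11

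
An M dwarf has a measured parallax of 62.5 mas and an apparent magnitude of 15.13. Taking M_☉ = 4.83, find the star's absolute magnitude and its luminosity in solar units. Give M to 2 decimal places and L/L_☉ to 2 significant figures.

d = 1/p = 1000/62.5 mas = 16.00 pc
M = m − 5 log₁₀ d + 5 = 15.13 − 5·1.2041 + 5 = 14.109
M − M_☉ = 14.109 − 4.83 = 9.279
L/L_☉ = 10^(−0.4 × 9.279) = 1.942×10^-4

M ≈ 14.11; L/L_☉ ≈ 1.9×10^-4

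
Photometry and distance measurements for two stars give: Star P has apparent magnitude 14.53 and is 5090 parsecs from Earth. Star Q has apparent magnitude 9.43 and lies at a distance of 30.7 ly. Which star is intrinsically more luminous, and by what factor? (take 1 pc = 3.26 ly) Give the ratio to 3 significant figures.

Star P is more luminous, by a factor of 2660.

Star P: M = m − 5 log₁₀ d + 5 = 14.53 − 5·3.7067 + 5 = 0.996
Star Q: d = 30.7 ly / 3.26 = 9.417 pc
Star Q: M = m − 5 log₁₀ d + 5 = 9.43 − 5·0.9739 + 5 = 9.560
ΔM = M_P − M_Q = 0.996 − (9.560) = -8.564; smaller M is more luminous → Star P.
L ratio = 10^(0.4 |ΔM|) = 10^3.426 = 2664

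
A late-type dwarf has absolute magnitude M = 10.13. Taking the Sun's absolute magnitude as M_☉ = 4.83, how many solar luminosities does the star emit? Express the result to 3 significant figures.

L/L_☉ ≈ 7.59×10^-3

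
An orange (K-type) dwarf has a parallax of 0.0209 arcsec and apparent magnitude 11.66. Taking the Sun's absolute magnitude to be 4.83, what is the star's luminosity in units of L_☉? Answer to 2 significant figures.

L/L_☉ ≈ 0.042

d = 1/p = 1/0.0209″ = 47.85 pc
M = m − 5 log₁₀ d + 5 = 11.66 − 5·1.6799 + 5 = 8.261
M − M_☉ = 8.261 − 4.83 = 3.431
L/L_☉ = 10^(−0.4 × 3.431) = 0.04243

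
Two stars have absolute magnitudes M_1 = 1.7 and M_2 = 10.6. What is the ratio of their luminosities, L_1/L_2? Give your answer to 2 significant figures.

L_1/L_2 ≈ 3600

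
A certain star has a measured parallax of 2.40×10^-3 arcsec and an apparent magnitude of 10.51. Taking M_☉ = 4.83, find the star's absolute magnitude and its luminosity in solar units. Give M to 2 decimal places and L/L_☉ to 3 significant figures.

M ≈ 2.41; L/L_☉ ≈ 9.28

d = 1/p = 1/2.40×10^-3″ = 416.7 pc
M = m − 5 log₁₀ d + 5 = 10.51 − 5·2.6198 + 5 = 2.411
M − M_☉ = 2.411 − 4.83 = -2.419
L/L_☉ = 10^(−0.4 × -2.419) = 9.281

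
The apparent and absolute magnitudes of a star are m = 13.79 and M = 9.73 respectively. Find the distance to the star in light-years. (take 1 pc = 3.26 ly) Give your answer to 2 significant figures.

μ = m − M = 4.060
m − M = 5 log₁₀ d − 5
log₁₀ d = (m − M)/5 + 1 = 1.8120
d = 10^1.8120 = 64.86 pc
= 211.5 ly

d ≈ 210 ly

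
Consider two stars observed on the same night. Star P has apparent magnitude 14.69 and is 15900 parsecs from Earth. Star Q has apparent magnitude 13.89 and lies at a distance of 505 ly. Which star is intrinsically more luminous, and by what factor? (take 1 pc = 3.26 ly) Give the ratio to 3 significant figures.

Star P is more luminous, by a factor of 5040.

Star P: M = m − 5 log₁₀ d + 5 = 14.69 − 5·4.2014 + 5 = -1.317
Star Q: d = 505 ly / 3.26 = 154.9 pc
Star Q: M = m − 5 log₁₀ d + 5 = 13.89 − 5·2.1901 + 5 = 7.940
ΔM = M_P − M_Q = -1.317 − (7.940) = -9.257; smaller M is more luminous → Star P.
L ratio = 10^(0.4 |ΔM|) = 10^3.703 = 5043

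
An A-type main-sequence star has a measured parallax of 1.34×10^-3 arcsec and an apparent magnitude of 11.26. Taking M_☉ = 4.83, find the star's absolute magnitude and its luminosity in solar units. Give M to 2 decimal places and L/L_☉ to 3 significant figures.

M ≈ 1.90; L/L_☉ ≈ 14.9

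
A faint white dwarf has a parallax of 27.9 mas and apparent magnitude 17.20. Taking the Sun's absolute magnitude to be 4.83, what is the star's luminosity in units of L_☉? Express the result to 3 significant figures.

d = 1/p = 1000/27.9 mas = 35.84 pc
M = m − 5 log₁₀ d + 5 = 17.20 − 5·1.5544 + 5 = 14.428
M − M_☉ = 14.428 − 4.83 = 9.598
L/L_☉ = 10^(−0.4 × 9.598) = 1.448×10^-4

L/L_☉ ≈ 1.45×10^-4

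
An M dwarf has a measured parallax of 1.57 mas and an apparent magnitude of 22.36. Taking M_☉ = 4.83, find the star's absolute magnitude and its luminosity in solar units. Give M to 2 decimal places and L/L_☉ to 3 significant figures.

d = 1/p = 1000/1.57 mas = 636.9 pc
M = m − 5 log₁₀ d + 5 = 22.36 − 5·2.8041 + 5 = 13.339
M − M_☉ = 13.339 − 4.83 = 8.509
L/L_☉ = 10^(−0.4 × 8.509) = 3.946×10^-4

M ≈ 13.34; L/L_☉ ≈ 3.95×10^-4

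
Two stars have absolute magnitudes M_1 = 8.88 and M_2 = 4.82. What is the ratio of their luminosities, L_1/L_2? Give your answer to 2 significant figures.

ΔM = M_1 − M_2 = 4.06
L_1/L_2 = 10^(−0.4 ΔM) = 10^-1.624 = 0.02377

L_1/L_2 ≈ 0.024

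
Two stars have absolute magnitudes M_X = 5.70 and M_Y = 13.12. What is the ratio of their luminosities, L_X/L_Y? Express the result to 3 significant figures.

ΔM = M_X − M_Y = -7.42
L_X/L_Y = 10^(−0.4 ΔM) = 10^2.968 = 929.0

L_X/L_Y ≈ 929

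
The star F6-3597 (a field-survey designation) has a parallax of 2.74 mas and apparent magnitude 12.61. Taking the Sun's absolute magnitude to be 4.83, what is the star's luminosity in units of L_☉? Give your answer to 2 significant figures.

L/L_☉ ≈ 1.0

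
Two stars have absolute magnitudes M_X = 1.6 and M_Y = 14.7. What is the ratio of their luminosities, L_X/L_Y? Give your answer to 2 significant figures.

L_X/L_Y ≈ 170000

ΔM = M_X − M_Y = -13.1
L_X/L_Y = 10^(−0.4 ΔM) = 10^5.240 = 173800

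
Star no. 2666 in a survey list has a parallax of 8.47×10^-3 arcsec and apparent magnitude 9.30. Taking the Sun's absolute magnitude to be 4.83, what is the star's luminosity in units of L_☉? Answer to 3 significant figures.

L/L_☉ ≈ 2.27

d = 1/p = 1/8.47×10^-3″ = 118.1 pc
M = m − 5 log₁₀ d + 5 = 9.30 − 5·2.0721 + 5 = 3.939
M − M_☉ = 3.939 − 4.83 = -0.891
L/L_☉ = 10^(−0.4 × -0.891) = 2.271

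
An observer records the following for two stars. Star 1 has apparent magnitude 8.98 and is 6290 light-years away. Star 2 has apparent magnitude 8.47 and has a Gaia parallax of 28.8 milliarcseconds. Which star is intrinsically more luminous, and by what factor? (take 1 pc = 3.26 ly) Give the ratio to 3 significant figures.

Star 1: d = 6290 ly / 3.26 = 1929 pc
Star 1: M = m − 5 log₁₀ d + 5 = 8.98 − 5·3.2854 + 5 = -2.447
Star 2: p = 28.8 mas = 0.0288″ → d = 1/p = 34.72 pc
Star 2: M = m − 5 log₁₀ d + 5 = 8.47 − 5·1.5406 + 5 = 5.767
ΔM = M_1 − M_2 = -2.447 − (5.767) = -8.214; smaller M is more luminous → Star 1.
L ratio = 10^(0.4 |ΔM|) = 10^3.286 = 1930

Star 1 is more luminous, by a factor of 1930.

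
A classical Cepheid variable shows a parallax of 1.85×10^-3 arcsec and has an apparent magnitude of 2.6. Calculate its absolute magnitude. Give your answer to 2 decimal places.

d = 1/p = 1/1.85×10^-3″ = 540.5 pc
5 log₁₀(d/10 pc) = 5 log₁₀(540.5) − 5 = 8.664
M = m − 5 log₁₀(d/10) = 2.6 − 8.664 = -6.064

M ≈ -6.06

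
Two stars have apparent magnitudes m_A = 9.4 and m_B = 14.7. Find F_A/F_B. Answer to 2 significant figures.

Δm = 9.4 − (14.7) = -5.3
Flux ratio = 10^(−0.4 Δm) = 10^(−0.4 × -5.3) = 10^2.120 = 131.8

F_A/F_B ≈ 130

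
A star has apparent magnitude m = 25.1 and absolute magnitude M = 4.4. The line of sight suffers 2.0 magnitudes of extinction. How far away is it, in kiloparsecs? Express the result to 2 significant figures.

d ≈ 55 kpc

m − M = 5 log₁₀(d/10 pc) + A  ⇒  25.1 − (4.4) − 2.0 = 5 log₁₀(d/10)
18.700 = 5 log₁₀(d/10)
log₁₀ d = (m − M − A)/5 + 1 = 4.7400
d = 10^4.7400 = 54950 pc
= 54.95 kpc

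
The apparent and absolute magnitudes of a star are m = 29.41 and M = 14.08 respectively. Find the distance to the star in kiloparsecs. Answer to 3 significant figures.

Distance modulus: m − M = 29.41 − (14.08) = 15.330
m − M = 5 log₁₀ d − 5
log₁₀ d = (m − M)/5 + 1 = 4.0660
d = 10^4.0660 = 11640 pc
= 11.64 kpc

d ≈ 11.6 kpc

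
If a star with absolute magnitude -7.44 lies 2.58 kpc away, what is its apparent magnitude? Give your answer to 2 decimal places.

m ≈ 4.62

d = 2.58 kpc = 2580 pc
m = M + 5 log₁₀ d − 5 = -7.44 + 5·3.4116 − 5 = 4.618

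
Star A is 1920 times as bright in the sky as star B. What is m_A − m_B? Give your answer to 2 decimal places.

m_A − m_B ≈ -8.21

Pogson: Δm = −2.5 log₁₀(ratio) = −2.5 log₁₀(1920) = −2.5 × 3.2833 = -8.208
Star A is brighter, so it has the smaller magnitude: the difference is negative.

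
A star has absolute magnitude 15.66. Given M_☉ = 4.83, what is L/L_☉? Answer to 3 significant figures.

M − M_☉ = 15.66 − 4.83 = 10.830
L/L_☉ = 10^(−0.4 (M − M_☉)) = 10^-4.332 = 4.656×10^-5

L/L_☉ ≈ 4.66×10^-5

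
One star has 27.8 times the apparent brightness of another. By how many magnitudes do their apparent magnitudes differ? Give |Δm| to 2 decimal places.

|Δm| ≈ 3.61

Pogson: Δm = −2.5 log₁₀(ratio) = −2.5 log₁₀(27.8) = −2.5 × 1.4440 = -3.610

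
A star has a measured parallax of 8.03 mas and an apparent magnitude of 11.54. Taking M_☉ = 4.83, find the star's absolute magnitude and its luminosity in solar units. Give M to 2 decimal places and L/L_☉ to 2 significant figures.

M ≈ 6.06; L/L_☉ ≈ 0.32

d = 1/p = 1000/8.03 mas = 124.5 pc
M = m − 5 log₁₀ d + 5 = 11.54 − 5·2.0953 + 5 = 6.064
M − M_☉ = 6.064 − 4.83 = 1.234
L/L_☉ = 10^(−0.4 × 1.234) = 0.3210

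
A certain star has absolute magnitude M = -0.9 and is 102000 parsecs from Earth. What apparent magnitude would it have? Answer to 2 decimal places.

m ≈ 19.14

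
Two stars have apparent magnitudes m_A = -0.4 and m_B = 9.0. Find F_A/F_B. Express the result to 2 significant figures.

Δm = -0.4 − (9.0) = -9.4
Flux ratio = 10^(−0.4 Δm) = 10^(−0.4 × -9.4) = 10^3.760 = 5754

F_A/F_B ≈ 5800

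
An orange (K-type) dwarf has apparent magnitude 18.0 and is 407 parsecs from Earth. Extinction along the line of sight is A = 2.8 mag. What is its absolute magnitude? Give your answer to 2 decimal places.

5 log₁₀(d/10 pc) = 5 log₁₀(407.0) − 5 = 8.048
M = m − 5 log₁₀(d/10) − A = 18.0 − 8.048 − 2.8 = 7.152

M ≈ 7.15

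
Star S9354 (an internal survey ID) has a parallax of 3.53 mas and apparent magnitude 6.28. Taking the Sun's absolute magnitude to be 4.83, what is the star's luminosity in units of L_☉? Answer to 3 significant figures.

L/L_☉ ≈ 211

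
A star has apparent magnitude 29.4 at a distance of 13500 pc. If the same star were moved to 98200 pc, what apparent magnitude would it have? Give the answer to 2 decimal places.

Flux ∝ 1/d², so Δm = 5 log₁₀(d₂/d₁) = 5 log₁₀(98200/13500) = 4.309
m₂ = m₁ + Δm = 29.4 + (4.309) = 33.709

m ≈ 33.71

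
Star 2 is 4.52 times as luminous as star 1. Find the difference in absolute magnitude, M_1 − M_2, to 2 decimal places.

Pogson: ΔM = −2.5 log₁₀(ratio) = −2.5 log₁₀(4.52) = −2.5 × 0.6551 = -1.638
Star 2 is brighter so has the smaller magnitude: M_1 − M_2 is positive.

M_1 − M_2 ≈ 1.64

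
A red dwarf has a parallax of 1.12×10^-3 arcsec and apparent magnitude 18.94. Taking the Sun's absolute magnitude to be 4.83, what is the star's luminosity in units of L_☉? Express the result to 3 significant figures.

L/L_☉ ≈ 0.0181

d = 1/p = 1/1.12×10^-3″ = 892.9 pc
M = m − 5 log₁₀ d + 5 = 18.94 − 5·2.9508 + 5 = 9.186
M − M_☉ = 9.186 − 4.83 = 4.356
L/L_☉ = 10^(−0.4 × 4.356) = 0.01810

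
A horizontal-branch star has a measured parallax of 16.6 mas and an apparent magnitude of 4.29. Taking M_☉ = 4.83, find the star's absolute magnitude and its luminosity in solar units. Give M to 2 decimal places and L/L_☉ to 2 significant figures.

d = 1/p = 1000/16.6 mas = 60.24 pc
M = m − 5 log₁₀ d + 5 = 4.29 − 5·1.7799 + 5 = 0.391
M − M_☉ = 0.391 − 4.83 = -4.439
L/L_☉ = 10^(−0.4 × -4.439) = 59.67

M ≈ 0.39; L/L_☉ ≈ 60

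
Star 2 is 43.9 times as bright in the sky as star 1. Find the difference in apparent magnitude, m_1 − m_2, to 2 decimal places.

m_1 − m_2 ≈ 4.11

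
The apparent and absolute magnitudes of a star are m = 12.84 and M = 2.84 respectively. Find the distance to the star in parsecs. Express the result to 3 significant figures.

d ≈ 1000 pc

μ = m − M = 10.000
m − M = 5 log₁₀ d − 5
log₁₀ d = (m − M)/5 + 1 = 3.0000
d = 10^3.0000 = 1000 pc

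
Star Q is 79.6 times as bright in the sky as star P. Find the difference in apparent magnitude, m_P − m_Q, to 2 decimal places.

Pogson: Δm = −2.5 log₁₀(ratio) = −2.5 log₁₀(79.6) = −2.5 × 1.9009 = -4.752
Star Q is brighter so has the smaller magnitude: m_P − m_Q is positive.

m_P − m_Q ≈ 4.75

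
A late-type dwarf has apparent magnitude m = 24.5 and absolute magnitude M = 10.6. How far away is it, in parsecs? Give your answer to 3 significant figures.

d ≈ 6030 pc

Distance modulus: m − M = 24.5 − (10.6) = 13.900
m − M = 5 log₁₀ d − 5
log₁₀ d = (m − M)/5 + 1 = 3.7800
d = 10^3.7800 = 6026 pc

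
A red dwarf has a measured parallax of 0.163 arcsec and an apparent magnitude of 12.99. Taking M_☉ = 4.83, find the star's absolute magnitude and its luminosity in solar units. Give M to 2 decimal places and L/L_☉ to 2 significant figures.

M ≈ 14.05; L/L_☉ ≈ 2.0×10^-4

d = 1/p = 1/0.163″ = 6.135 pc
M = m − 5 log₁₀ d + 5 = 12.99 − 5·0.7878 + 5 = 14.051
M − M_☉ = 14.051 − 4.83 = 9.221
L/L_☉ = 10^(−0.4 × 9.221) = 2.049×10^-4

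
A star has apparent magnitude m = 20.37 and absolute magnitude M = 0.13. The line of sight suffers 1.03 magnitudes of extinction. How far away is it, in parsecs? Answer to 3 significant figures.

m − M = 5 log₁₀(d/10 pc) + A  ⇒  20.37 − (0.13) − 1.03 = 5 log₁₀(d/10)
19.210 = 5 log₁₀(d/10)
log₁₀ d = (m − M − A)/5 + 1 = 4.8420
d = 10^4.8420 = 69500 pc

d ≈ 69500 pc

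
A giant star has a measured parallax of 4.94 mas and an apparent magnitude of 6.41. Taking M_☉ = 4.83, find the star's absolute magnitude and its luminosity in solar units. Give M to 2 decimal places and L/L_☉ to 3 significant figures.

M ≈ -0.12; L/L_☉ ≈ 95.6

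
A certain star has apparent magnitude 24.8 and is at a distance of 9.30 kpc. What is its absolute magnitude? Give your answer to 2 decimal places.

M ≈ 9.96

d = 9.30 kpc = 9300 pc
5 log₁₀(d/10 pc) = 5 log₁₀(9300) − 5 = 14.842
M = m − 5 log₁₀(d/10) = 24.8 − 14.842 = 9.958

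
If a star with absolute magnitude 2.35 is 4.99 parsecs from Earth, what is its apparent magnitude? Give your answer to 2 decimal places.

m ≈ 0.84

m = M + 5 log₁₀ d − 5 = 2.35 + 5·0.6981 − 5 = 0.841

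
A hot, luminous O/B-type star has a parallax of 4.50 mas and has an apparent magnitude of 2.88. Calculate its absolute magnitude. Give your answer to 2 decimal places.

M ≈ -3.85

p = 4.50 mas = 4.50×10^-3″ → d = 1/p = 222.2 pc
5 log₁₀(d/10 pc) = 5 log₁₀(222.2) − 5 = 6.734
M = m − 5 log₁₀(d/10) = 2.88 − 6.734 = -3.854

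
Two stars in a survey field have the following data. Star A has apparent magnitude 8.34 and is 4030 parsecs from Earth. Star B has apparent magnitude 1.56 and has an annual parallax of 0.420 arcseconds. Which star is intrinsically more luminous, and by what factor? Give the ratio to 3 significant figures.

Star A is more luminous, by a factor of 5560.

Star A: M = m − 5 log₁₀ d + 5 = 8.34 − 5·3.6053 + 5 = -4.687
Star B: d = 1/p = 1/0.420″ = 2.381 pc
Star B: M = m − 5 log₁₀ d + 5 = 1.56 − 5·0.3768 + 5 = 4.676
ΔM = M_A − M_B = -4.687 − (4.676) = -9.363; smaller M is more luminous → Star A.
L ratio = 10^(0.4 |ΔM|) = 10^3.745 = 5560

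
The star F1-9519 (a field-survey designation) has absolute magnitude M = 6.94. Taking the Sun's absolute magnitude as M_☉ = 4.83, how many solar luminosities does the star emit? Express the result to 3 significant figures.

L/L_☉ ≈ 0.143

M − M_☉ = 6.94 − 4.83 = 2.110
L/L_☉ = 10^(−0.4 (M − M_☉)) = 10^-0.844 = 0.1432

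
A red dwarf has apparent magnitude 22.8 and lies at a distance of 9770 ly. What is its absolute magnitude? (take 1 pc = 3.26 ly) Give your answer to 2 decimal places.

d = 9770 ly / 3.26 = 2997 pc
5 log₁₀(d/10 pc) = 5 log₁₀(2997) − 5 = 12.383
M = m − 5 log₁₀(d/10) = 22.8 − 12.383 = 10.417

M ≈ 10.42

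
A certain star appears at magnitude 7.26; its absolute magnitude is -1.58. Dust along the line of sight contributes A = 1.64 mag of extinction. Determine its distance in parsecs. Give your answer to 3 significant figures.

m − M = 5 log₁₀(d/10 pc) + A  ⇒  7.26 − (-1.58) − 1.64 = 5 log₁₀(d/10)
7.200 = 5 log₁₀(d/10)
log₁₀ d = (m − M − A)/5 + 1 = 2.4400
d = 10^2.4400 = 275.4 pc

d ≈ 275 pc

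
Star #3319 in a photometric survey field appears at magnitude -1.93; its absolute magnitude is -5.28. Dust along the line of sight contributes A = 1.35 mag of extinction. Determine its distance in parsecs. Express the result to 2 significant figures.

m − M = 5 log₁₀(d/10 pc) + A  ⇒  -1.93 − (-5.28) − 1.35 = 5 log₁₀(d/10)
2.000 = 5 log₁₀(d/10)
log₁₀ d = (m − M − A)/5 + 1 = 1.4000
d = 10^1.4000 = 25.12 pc

d ≈ 25 pc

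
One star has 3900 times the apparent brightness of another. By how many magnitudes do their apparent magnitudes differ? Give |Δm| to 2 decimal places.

|Δm| ≈ 8.98

Pogson: Δm = −2.5 log₁₀(ratio) = −2.5 log₁₀(3900) = −2.5 × 3.5911 = -8.978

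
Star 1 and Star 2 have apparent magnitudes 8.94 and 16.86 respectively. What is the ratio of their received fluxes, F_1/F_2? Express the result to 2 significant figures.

Δm = 8.94 − (16.86) = -7.92
Flux ratio = 10^(−0.4 Δm) = 10^(−0.4 × -7.92) = 10^3.168 = 1472

F_1/F_2 ≈ 1500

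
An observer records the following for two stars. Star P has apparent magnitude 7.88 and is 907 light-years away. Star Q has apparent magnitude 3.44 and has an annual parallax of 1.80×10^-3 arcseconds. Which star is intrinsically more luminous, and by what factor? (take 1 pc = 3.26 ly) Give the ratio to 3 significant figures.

Star P: d = 907 ly / 3.26 = 278.2 pc
Star P: M = m − 5 log₁₀ d + 5 = 7.88 − 5·2.4444 + 5 = 0.658
Star Q: d = 1/p = 1/1.80×10^-3″ = 555.6 pc
Star Q: M = m − 5 log₁₀ d + 5 = 3.44 − 5·2.7447 + 5 = -5.284
ΔM = M_P − M_Q = 0.658 − (-5.284) = 5.942; smaller M is more luminous → Star Q.
L ratio = 10^(0.4 |ΔM|) = 10^2.377 = 238.1

Star Q is more luminous, by a factor of 238.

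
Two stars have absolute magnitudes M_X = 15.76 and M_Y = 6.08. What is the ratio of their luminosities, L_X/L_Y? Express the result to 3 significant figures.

L_X/L_Y ≈ 1.34×10^-4

ΔM = M_X − M_Y = 9.68
L_X/L_Y = 10^(−0.4 ΔM) = 10^-3.872 = 1.343×10^-4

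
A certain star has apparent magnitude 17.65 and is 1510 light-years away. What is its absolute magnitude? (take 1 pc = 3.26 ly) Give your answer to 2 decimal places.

d = 1510 ly / 3.26 = 463.2 pc
5 log₁₀(d/10 pc) = 5 log₁₀(463.2) − 5 = 8.329
M = m − 5 log₁₀(d/10) = 17.65 − 8.329 = 9.321

M ≈ 9.32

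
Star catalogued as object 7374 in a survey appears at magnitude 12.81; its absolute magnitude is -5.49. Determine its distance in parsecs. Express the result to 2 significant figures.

d ≈ 46000 pc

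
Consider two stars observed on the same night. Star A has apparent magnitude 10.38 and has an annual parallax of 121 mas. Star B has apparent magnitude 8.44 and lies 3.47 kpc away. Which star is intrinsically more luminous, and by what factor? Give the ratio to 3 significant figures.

Star B is more luminous, by a factor of 1.05×10^6.

Star A: p = 121 mas = 0.121″ → d = 1/p = 8.264 pc
Star A: M = m − 5 log₁₀ d + 5 = 10.38 − 5·0.9172 + 5 = 10.794
Star B: d = 3.47 kpc = 3470 pc
Star B: M = m − 5 log₁₀ d + 5 = 8.44 − 5·3.5403 + 5 = -4.262
ΔM = M_A − M_B = 10.794 − (-4.262) = 15.056; smaller M is more luminous → Star B.
L ratio = 10^(0.4 |ΔM|) = 10^6.022 = 1.053×10^6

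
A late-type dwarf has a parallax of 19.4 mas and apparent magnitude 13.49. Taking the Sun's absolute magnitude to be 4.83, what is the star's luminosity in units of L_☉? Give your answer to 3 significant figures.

d = 1/p = 1000/19.4 mas = 51.55 pc
M = m − 5 log₁₀ d + 5 = 13.49 − 5·1.7122 + 5 = 9.929
M − M_☉ = 9.929 − 4.83 = 5.099
L/L_☉ = 10^(−0.4 × 5.099) = 9.128×10^-3

L/L_☉ ≈ 9.13×10^-3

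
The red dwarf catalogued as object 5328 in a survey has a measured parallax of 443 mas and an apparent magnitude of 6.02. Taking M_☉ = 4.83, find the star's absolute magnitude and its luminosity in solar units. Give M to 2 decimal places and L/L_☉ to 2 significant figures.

M ≈ 9.25; L/L_☉ ≈ 0.017

d = 1/p = 1000/443 mas = 2.257 pc
M = m − 5 log₁₀ d + 5 = 6.02 − 5·0.3536 + 5 = 9.252
M − M_☉ = 9.252 − 4.83 = 4.422
L/L_☉ = 10^(−0.4 × 4.422) = 0.01703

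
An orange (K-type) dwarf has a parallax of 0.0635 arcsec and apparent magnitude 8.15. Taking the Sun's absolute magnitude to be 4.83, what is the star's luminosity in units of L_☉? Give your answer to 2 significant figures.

d = 1/p = 1/0.0635″ = 15.75 pc
M = m − 5 log₁₀ d + 5 = 8.15 − 5·1.1972 + 5 = 7.164
M − M_☉ = 7.164 − 4.83 = 2.334
L/L_☉ = 10^(−0.4 × 2.334) = 0.1165

L/L_☉ ≈ 0.12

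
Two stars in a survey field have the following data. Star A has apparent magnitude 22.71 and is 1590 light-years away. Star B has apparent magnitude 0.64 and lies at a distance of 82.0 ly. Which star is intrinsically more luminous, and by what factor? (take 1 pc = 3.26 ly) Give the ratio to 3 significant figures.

Star B is more luminous, by a factor of 1.79×10^6.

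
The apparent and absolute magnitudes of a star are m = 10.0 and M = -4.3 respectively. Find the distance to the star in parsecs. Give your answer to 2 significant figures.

d ≈ 7200 pc

Distance modulus: m − M = 10.0 − (-4.3) = 14.300
m − M = 5 log₁₀ d − 5
log₁₀ d = (m − M)/5 + 1 = 3.8600
d = 10^3.8600 = 7244 pc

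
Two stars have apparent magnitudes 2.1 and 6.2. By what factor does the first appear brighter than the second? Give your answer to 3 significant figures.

Magnitude difference = -4.1
Flux ratio = 10^(−0.4 Δm) = 10^(−0.4 × -4.1) = 10^1.640 = 43.65

43.7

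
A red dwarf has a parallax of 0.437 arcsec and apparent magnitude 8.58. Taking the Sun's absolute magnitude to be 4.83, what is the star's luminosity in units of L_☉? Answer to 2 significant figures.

L/L_☉ ≈ 1.7×10^-3

d = 1/p = 1/0.437″ = 2.288 pc
M = m − 5 log₁₀ d + 5 = 8.58 − 5·0.3595 + 5 = 11.782
M − M_☉ = 11.782 − 4.83 = 6.952
L/L_☉ = 10^(−0.4 × 6.952) = 1.656×10^-3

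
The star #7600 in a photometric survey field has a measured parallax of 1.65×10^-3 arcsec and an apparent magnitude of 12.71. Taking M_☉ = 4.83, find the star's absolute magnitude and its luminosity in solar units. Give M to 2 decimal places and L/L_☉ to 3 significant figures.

M ≈ 3.80; L/L_☉ ≈ 2.59

d = 1/p = 1/1.65×10^-3″ = 606.1 pc
M = m − 5 log₁₀ d + 5 = 12.71 − 5·2.7825 + 5 = 3.797
M − M_☉ = 3.797 − 4.83 = -1.033
L/L_☉ = 10^(−0.4 × -1.033) = 2.588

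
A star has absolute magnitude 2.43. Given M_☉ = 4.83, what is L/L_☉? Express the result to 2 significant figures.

M − M_☉ = 2.43 − 4.83 = -2.400
L/L_☉ = 10^(−0.4 (M − M_☉)) = 10^0.960 = 9.120

L/L_☉ ≈ 9.1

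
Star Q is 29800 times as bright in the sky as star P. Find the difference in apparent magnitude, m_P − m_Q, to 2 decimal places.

m_P − m_Q ≈ 11.19

Pogson: Δm = −2.5 log₁₀(ratio) = −2.5 log₁₀(29800) = −2.5 × 4.4742 = -11.186
Star Q is brighter so has the smaller magnitude: m_P − m_Q is positive.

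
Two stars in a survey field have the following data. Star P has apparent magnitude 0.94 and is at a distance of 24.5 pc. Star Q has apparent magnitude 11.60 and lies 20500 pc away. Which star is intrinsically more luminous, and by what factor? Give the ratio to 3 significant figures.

Star Q is more luminous, by a factor of 38.1.

Star P: M = m − 5 log₁₀ d + 5 = 0.94 − 5·1.3892 + 5 = -1.006
Star Q: M = m − 5 log₁₀ d + 5 = 11.60 − 5·4.3118 + 5 = -4.959
ΔM = M_P − M_Q = -1.006 − (-4.959) = 3.953; smaller M is more luminous → Star Q.
L ratio = 10^(0.4 |ΔM|) = 10^1.581 = 38.12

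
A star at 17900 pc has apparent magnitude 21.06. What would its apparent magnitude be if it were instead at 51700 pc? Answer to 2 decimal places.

Flux ∝ 1/d², so Δm = 5 log₁₀(d₂/d₁) = 5 log₁₀(51700/17900) = 2.303
m₂ = m₁ + Δm = 21.06 + (2.303) = 23.363

m ≈ 23.36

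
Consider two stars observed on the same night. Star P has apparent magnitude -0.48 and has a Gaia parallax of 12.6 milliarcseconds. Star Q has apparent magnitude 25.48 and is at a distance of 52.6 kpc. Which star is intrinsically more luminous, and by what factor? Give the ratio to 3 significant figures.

Star P is more luminous, by a factor of 55100.

Star P: p = 12.6 mas = 0.0126″ → d = 1/p = 79.37 pc
Star P: M = m − 5 log₁₀ d + 5 = -0.48 − 5·1.8996 + 5 = -4.978
Star Q: d = 52.6 kpc = 52600 pc
Star Q: M = m − 5 log₁₀ d + 5 = 25.48 − 5·4.7210 + 5 = 6.875
ΔM = M_P − M_Q = -4.978 − (6.875) = -11.853; smaller M is more luminous → Star P.
L ratio = 10^(0.4 |ΔM|) = 10^4.741 = 55120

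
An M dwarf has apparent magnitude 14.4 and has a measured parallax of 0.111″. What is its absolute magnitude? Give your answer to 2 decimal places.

d = 1/p = 1/0.111″ = 9.009 pc
5 log₁₀(d/10 pc) = 5 log₁₀(9.009) − 5 = -0.227
M = m − 5 log₁₀(d/10) = 14.4 + 0.227 = 14.627

M ≈ 14.63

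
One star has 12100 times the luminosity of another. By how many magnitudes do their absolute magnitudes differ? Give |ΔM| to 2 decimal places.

|ΔM| ≈ 10.21

Pogson: ΔM = −2.5 log₁₀(ratio) = −2.5 log₁₀(12100) = −2.5 × 4.0828 = -10.207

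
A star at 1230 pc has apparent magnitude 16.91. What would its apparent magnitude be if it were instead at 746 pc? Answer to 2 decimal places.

m ≈ 15.82

Flux ∝ 1/d², so Δm = 5 log₁₀(d₂/d₁) = 5 log₁₀(746/1230) = -1.086
m₂ = m₁ + Δm = 16.91 + (-1.086) = 15.824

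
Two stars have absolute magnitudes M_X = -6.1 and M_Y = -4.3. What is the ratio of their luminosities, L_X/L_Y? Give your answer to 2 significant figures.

ΔM = M_X − M_Y = -1.8
L_X/L_Y = 10^(−0.4 ΔM) = 10^0.720 = 5.248

L_X/L_Y ≈ 5.2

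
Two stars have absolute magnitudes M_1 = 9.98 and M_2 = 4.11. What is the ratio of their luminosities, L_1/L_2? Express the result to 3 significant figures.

ΔM = M_1 − M_2 = 5.87
L_1/L_2 = 10^(−0.4 ΔM) = 10^-2.348 = 4.487×10^-3

L_1/L_2 ≈ 4.49×10^-3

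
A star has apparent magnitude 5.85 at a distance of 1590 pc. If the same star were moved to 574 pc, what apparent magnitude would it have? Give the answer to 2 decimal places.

m ≈ 3.64

Flux ∝ 1/d², so Δm = 5 log₁₀(d₂/d₁) = 5 log₁₀(574/1590) = -2.212
m₂ = m₁ + Δm = 5.85 + (-2.212) = 3.638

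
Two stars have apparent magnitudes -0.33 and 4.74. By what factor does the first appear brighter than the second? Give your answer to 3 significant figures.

Δm = -0.33 − (4.74) = -5.07
Flux ratio = 10^(−0.4 Δm) = 10^(−0.4 × -5.07) = 10^2.028 = 106.7

107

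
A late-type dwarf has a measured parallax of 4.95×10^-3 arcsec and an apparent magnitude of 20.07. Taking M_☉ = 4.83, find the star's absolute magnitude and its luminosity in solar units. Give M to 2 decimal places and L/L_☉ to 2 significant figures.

d = 1/p = 1/4.95×10^-3″ = 202.0 pc
M = m − 5 log₁₀ d + 5 = 20.07 − 5·2.3054 + 5 = 13.543
M − M_☉ = 13.543 − 4.83 = 8.713
L/L_☉ = 10^(−0.4 × 8.713) = 3.272×10^-4

M ≈ 13.54; L/L_☉ ≈ 3.3×10^-4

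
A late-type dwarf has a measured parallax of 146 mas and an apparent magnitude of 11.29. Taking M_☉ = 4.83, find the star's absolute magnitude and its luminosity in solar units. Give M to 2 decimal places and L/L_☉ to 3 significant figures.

M ≈ 12.11; L/L_☉ ≈ 1.22×10^-3

d = 1/p = 1000/146 mas = 6.849 pc
M = m − 5 log₁₀ d + 5 = 11.29 − 5·0.8356 + 5 = 12.112
M − M_☉ = 12.112 − 4.83 = 7.282
L/L_☉ = 10^(−0.4 × 7.282) = 1.223×10^-3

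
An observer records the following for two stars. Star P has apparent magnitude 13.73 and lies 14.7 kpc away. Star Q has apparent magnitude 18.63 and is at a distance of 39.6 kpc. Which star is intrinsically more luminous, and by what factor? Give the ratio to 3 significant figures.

Star P is more luminous, by a factor of 12.6.

Star P: d = 14.7 kpc = 14700 pc
Star P: M = m − 5 log₁₀ d + 5 = 13.73 − 5·4.1673 + 5 = -2.107
Star Q: d = 39.6 kpc = 39600 pc
Star Q: M = m − 5 log₁₀ d + 5 = 18.63 − 5·4.5977 + 5 = 0.642
ΔM = M_P − M_Q = -2.107 − (0.642) = -2.748; smaller M is more luminous → Star P.
L ratio = 10^(0.4 |ΔM|) = 10^1.099 = 12.57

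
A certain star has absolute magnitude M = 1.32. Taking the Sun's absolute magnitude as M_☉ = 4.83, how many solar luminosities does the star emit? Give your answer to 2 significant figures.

L/L_☉ ≈ 25

M − M_☉ = 1.32 − 4.83 = -3.510
L/L_☉ = 10^(−0.4 (M − M_☉)) = 10^1.404 = 25.35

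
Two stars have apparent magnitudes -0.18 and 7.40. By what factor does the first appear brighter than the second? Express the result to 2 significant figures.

Magnitude difference = -7.58
Flux ratio = 10^(−0.4 Δm) = 10^(−0.4 × -7.58) = 10^3.032 = 1076

1100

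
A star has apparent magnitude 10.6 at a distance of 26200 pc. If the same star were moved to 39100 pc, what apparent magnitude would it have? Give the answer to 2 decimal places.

m ≈ 11.47

Flux ∝ 1/d², so Δm = 5 log₁₀(d₂/d₁) = 5 log₁₀(39100/26200) = 0.869
m₂ = m₁ + Δm = 10.6 + (0.869) = 11.469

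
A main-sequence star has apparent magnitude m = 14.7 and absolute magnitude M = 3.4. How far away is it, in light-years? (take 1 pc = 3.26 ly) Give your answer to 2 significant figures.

d ≈ 5900 ly

μ = m − M = 11.300
m − M = 5 log₁₀ d − 5
log₁₀ d = (m − M)/5 + 1 = 3.2600
d = 10^3.2600 = 1820 pc
= 5932 ly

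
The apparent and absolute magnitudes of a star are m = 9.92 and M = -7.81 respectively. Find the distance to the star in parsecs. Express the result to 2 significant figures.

d ≈ 35000 pc

Distance modulus: m − M = 9.92 − (-7.81) = 17.730
m − M = 5 log₁₀ d − 5
log₁₀ d = (m − M)/5 + 1 = 4.5460
d = 10^4.5460 = 35160 pc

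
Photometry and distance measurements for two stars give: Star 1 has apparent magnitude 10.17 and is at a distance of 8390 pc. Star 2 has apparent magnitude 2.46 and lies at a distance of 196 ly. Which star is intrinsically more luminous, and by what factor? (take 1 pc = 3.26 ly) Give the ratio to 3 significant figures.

Star 1 is more luminous, by a factor of 16.0.

Star 1: M = m − 5 log₁₀ d + 5 = 10.17 − 5·3.9238 + 5 = -4.449
Star 2: d = 196 ly / 3.26 = 60.12 pc
Star 2: M = m − 5 log₁₀ d + 5 = 2.46 − 5·1.7790 + 5 = -1.435
ΔM = M_1 − M_2 = -4.449 − (-1.435) = -3.014; smaller M is more luminous → Star 1.
L ratio = 10^(0.4 |ΔM|) = 10^1.205 = 16.05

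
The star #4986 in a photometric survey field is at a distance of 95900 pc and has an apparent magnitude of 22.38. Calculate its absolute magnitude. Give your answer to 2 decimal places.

M ≈ 2.47

5 log₁₀(d/10 pc) = 5 log₁₀(95900) − 5 = 19.909
M = m − 5 log₁₀(d/10) = 22.38 − 19.909 = 2.471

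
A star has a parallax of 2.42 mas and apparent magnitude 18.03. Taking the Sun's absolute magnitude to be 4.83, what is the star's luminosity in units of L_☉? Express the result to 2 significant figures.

L/L_☉ ≈ 9.0×10^-3

d = 1/p = 1000/2.42 mas = 413.2 pc
M = m − 5 log₁₀ d + 5 = 18.03 − 5·2.6162 + 5 = 9.949
M − M_☉ = 9.949 − 4.83 = 5.119
L/L_☉ = 10^(−0.4 × 5.119) = 8.961×10^-3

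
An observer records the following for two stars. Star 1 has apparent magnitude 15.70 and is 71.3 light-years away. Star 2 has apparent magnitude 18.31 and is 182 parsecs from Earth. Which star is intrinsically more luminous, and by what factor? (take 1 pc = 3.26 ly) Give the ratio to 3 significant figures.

Star 2 is more luminous, by a factor of 6.26.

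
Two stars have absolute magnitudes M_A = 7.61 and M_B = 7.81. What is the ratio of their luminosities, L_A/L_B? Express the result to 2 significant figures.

L_A/L_B ≈ 1.2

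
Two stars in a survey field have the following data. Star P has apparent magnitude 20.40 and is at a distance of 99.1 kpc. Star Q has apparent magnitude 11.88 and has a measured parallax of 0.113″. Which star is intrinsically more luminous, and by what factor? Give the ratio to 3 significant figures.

Star P: d = 99.1 kpc = 99100 pc
Star P: M = m − 5 log₁₀ d + 5 = 20.40 − 5·4.9961 + 5 = 0.420
Star Q: d = 1/p = 1/0.113″ = 8.850 pc
Star Q: M = m − 5 log₁₀ d + 5 = 11.88 − 5·0.9469 + 5 = 12.145
ΔM = M_P − M_Q = 0.420 − (12.145) = -11.726; smaller M is more luminous → Star P.
L ratio = 10^(0.4 |ΔM|) = 10^4.690 = 49010

Star P is more luminous, by a factor of 49000.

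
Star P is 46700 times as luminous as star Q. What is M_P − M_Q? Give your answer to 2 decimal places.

Pogson: ΔM = −2.5 log₁₀(ratio) = −2.5 log₁₀(46700) = −2.5 × 4.6693 = -11.673
Star P is brighter, so it has the smaller magnitude: the difference is negative.

M_P − M_Q ≈ -11.67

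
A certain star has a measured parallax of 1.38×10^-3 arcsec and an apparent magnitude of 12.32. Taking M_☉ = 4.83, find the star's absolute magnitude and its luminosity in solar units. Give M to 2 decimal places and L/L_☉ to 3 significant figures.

d = 1/p = 1/1.38×10^-3″ = 724.6 pc
M = m − 5 log₁₀ d + 5 = 12.32 − 5·2.8601 + 5 = 3.019
M − M_☉ = 3.019 − 4.83 = -1.811
L/L_☉ = 10^(−0.4 × -1.811) = 5.300

M ≈ 3.02; L/L_☉ ≈ 5.30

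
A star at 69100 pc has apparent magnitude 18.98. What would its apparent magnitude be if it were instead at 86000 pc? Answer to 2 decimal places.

Flux ∝ 1/d², so Δm = 5 log₁₀(d₂/d₁) = 5 log₁₀(86000/69100) = 0.475
m₂ = m₁ + Δm = 18.98 + (0.475) = 19.455

m ≈ 19.46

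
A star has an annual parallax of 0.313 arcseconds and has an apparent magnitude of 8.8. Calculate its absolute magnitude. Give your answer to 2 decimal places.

d = 1/p = 1/0.313″ = 3.195 pc
5 log₁₀(d/10 pc) = 5 log₁₀(3.195) − 5 = -2.478
M = m − 5 log₁₀(d/10) = 8.8 + 2.478 = 11.278

M ≈ 11.28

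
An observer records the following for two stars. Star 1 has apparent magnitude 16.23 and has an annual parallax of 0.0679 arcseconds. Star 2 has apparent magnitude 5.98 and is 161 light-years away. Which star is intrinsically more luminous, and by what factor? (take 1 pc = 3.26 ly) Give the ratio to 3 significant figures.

Star 2 is more luminous, by a factor of 142000.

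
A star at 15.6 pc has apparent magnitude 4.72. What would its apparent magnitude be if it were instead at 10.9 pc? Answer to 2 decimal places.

m ≈ 3.94

Flux ∝ 1/d², so Δm = 5 log₁₀(d₂/d₁) = 5 log₁₀(10.9/15.6) = -0.778
m₂ = m₁ + Δm = 4.72 + (-0.778) = 3.942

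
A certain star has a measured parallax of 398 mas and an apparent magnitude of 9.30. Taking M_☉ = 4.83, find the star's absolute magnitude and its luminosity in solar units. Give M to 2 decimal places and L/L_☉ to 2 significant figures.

d = 1/p = 1000/398 mas = 2.513 pc
M = m − 5 log₁₀ d + 5 = 9.30 − 5·0.4001 + 5 = 12.299
M − M_☉ = 12.299 − 4.83 = 7.469
L/L_☉ = 10^(−0.4 × 7.469) = 1.029×10^-3

M ≈ 12.30; L/L_☉ ≈ 1.0×10^-3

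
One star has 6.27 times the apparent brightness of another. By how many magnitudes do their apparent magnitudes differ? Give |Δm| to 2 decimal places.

|Δm| ≈ 1.99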